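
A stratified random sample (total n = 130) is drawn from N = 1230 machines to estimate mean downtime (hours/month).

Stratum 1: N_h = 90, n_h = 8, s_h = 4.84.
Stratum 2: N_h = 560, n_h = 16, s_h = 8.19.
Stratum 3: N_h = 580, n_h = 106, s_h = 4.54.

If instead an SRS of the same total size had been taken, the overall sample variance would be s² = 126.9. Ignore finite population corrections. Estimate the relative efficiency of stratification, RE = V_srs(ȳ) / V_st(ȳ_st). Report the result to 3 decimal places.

V̂(ȳ_st) = Σ W_h² s_h²/n_h, with W_h = N_h/N and N = 1230:
  stratum 1: (90/1230)²·4.84²/8 = 0.0156775
  stratum 2: (560/1230)²·8.19²/16 = 0.868988
  stratum 3: (580/1230)²·4.54²/106 = 0.0432366
V_st = 0.927902
V_srs = s²/n = 126.9/130 = 0.976154
Relative efficiency = V_srs / V_st = 0.976154/0.927902 = 1.0520

RE ≈ 1.052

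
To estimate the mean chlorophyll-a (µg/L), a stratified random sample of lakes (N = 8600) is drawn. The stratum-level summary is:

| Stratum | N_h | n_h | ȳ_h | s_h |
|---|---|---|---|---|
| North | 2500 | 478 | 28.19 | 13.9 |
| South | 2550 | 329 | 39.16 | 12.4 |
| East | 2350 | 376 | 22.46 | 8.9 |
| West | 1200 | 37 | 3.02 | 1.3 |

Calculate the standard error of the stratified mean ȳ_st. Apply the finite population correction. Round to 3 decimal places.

SE(ȳ_st) ≈ 0.278

V̂(ȳ_st) = Σ W_h² (1 − n_h/N_h) s_h²/n_h, with W_h = N_h/N and N = 8600:
  stratum North: (2500/8600)²·(1 − 478/2500)·13.9²/478 = 0.0276265
  stratum South: (2550/8600)²·(1 − 329/2550)·12.4²/329 = 0.0357882
  stratum East: (2350/8600)²·(1 − 376/2350)·8.9²/376 = 0.0132133
  stratum West: (1200/8600)²·(1 − 37/1200)·1.3²/37 = 0.000861884
V̂(ȳ_st) = 0.0774898
SE(ȳ_st) = √0.0774898 = 0.27837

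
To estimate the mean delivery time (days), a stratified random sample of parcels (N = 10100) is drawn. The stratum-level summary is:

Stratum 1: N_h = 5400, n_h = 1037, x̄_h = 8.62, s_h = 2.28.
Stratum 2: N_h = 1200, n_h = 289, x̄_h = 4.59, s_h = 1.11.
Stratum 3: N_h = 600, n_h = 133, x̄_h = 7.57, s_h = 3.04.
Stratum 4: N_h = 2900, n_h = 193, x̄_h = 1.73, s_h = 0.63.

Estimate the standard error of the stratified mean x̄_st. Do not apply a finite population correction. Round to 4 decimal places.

V̂(x̄_st) = Σ W_h² s_h²/n_h, with W_h = N_h/N and N = 10100:
  stratum 1: (5400/10100)²·2.28²/1037 = 0.00143297
  stratum 2: (1200/10100)²·1.11²/289 = 6.01822e-05
  stratum 3: (600/10100)²·3.04²/133 = 0.00024522
  stratum 4: (2900/10100)²·0.63²/193 = 0.000169542
V̂(x̄_st) = 0.00190791
SE(x̄_st) = √0.00190791 = 0.0436796

SE(x̄_st) ≈ 0.0437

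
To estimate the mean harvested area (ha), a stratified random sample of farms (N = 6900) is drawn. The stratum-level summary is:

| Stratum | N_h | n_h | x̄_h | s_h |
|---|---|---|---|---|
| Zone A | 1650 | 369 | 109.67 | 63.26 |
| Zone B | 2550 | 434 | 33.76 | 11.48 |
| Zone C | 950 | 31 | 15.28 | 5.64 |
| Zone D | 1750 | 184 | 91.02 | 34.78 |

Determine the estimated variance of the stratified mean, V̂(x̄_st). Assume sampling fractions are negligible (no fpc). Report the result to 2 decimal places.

V̂(x̄_st) ≈ 1.10

V̂(x̄_st) = Σ W_h² s_h²/n_h, with W_h = N_h/N and N = 6900:
  stratum Zone A: (1650/6900)²·63.26²/369 = 0.620157
  stratum Zone B: (2550/6900)²·11.48²/434 = 0.041474
  stratum Zone C: (950/6900)²·5.64²/31 = 0.0194512
  stratum Zone D: (1750/6900)²·34.78²/184 = 0.422882
V̂(x̄_st) = 1.10396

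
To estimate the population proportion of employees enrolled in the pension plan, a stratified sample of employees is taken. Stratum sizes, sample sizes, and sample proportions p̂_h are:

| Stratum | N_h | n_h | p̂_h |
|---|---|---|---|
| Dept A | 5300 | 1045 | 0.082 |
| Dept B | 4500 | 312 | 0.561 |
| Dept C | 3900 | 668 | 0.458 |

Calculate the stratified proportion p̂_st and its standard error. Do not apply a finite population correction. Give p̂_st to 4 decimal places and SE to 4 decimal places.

N = 13700; stratum weights W_h = N_h/N.
p̂_st = Σ W_h p̂_h = (5300·0.082 + 4500·0.561 + 3900·0.458)/13700 = 0.34637
V̂(p̂_st) = Σ W_h² p̂_h(1−p̂_h)/(n_h−1):
  stratum Dept A: (5300/13700)²·0.082·0.918/1044 = 1.07911e-05
  stratum Dept B: (4500/13700)²·0.561·0.439/311 = 8.5438e-05
  stratum Dept C: (3900/13700)²·0.458·0.542/667 = 3.01597e-05
V̂(p̂_st) = 0.000126389; SE = √V̂ = 0.0112423

p̂_st ≈ 0.3464, SE ≈ 0.0112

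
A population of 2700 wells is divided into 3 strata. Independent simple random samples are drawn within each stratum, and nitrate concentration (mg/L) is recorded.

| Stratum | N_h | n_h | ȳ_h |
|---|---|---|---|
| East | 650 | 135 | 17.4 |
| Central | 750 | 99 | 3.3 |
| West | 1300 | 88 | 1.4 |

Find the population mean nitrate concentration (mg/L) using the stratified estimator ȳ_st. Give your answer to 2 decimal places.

ȳ_st ≈ 5.78

N = Σ N_h = 2700. Stratum weights W_h = N_h/N.
ȳ_st = (650·17.4 + 750·3.3 + 1300·1.4) / 2700 = 5.7796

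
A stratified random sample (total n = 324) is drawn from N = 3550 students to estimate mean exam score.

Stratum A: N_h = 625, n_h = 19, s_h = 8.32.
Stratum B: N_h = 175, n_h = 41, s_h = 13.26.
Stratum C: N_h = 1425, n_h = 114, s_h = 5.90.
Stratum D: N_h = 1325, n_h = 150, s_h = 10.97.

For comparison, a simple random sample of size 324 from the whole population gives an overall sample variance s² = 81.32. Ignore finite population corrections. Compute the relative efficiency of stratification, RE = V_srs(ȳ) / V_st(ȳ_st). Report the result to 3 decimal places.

RE ≈ 0.883

V̂(ȳ_st) = Σ W_h² s_h²/n_h, with W_h = N_h/N and N = 3550:
  stratum A: (625/3550)²·8.32²/19 = 0.112927
  stratum B: (175/3550)²·13.26²/41 = 0.0104213
  stratum C: (1425/3550)²·5.90²/114 = 0.0492008
  stratum D: (1325/3550)²·10.97²/150 = 0.111763
V_st = 0.284311
V_srs = s²/n = 81.32/324 = 0.250988
Relative efficiency = V_srs / V_st = 0.250988/0.284311 = 0.8828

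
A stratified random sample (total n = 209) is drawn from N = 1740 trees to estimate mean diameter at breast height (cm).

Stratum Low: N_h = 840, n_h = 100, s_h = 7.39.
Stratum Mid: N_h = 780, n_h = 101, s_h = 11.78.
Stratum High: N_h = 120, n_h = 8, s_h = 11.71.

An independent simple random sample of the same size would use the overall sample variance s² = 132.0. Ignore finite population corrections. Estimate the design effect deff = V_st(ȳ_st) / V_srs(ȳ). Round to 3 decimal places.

V̂(ȳ_st) = Σ W_h² s_h²/n_h, with W_h = N_h/N and N = 1740:
  stratum Low: (840/1740)²·7.39²/100 = 0.127277
  stratum Mid: (780/1740)²·11.78²/101 = 0.276096
  stratum High: (120/1740)²·11.71²/8 = 0.0815244
V_st = 0.484897
V_srs = s²/n = 132.0/209 = 0.631579
deff = V_st / V_srs = 0.484897/0.631579 = 0.7678

deff ≈ 0.768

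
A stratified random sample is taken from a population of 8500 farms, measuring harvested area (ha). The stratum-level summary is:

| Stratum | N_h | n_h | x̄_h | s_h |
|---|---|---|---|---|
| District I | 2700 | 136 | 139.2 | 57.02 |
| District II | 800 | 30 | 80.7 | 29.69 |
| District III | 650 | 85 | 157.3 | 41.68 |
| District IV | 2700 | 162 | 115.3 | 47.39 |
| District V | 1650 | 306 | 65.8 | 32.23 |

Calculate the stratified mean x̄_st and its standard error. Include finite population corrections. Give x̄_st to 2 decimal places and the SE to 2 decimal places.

x̄_st ≈ 113.24, SE ≈ 2.02

x̄_st = Σ W_h x̄_h = (2700·139.2 + 800·80.7 + 650·157.3 + 2700·115.3 + 1650·65.8)/8500 = 113.23824
V̂(x̄_st) = Σ W_h² (1 − n_h/N_h) s_h²/n_h, with W_h = N_h/N and N = 8500:
  stratum District I: (2700/8500)²·(1 − 136/2700)·57.02²/136 = 2.29065
  stratum District II: (800/8500)²·(1 − 30/800)·29.69²/30 = 0.25052
  stratum District III: (650/8500)²·(1 − 85/650)·41.68²/85 = 0.103887
  stratum District IV: (2700/8500)²·(1 − 162/2700)·47.39²/162 = 1.31485
  stratum District V: (1650/8500)²·(1 − 306/1650)·32.23²/306 = 0.104194
V̂(x̄_st) = 4.0641
SE(x̄_st) = √4.0641 = 2.01596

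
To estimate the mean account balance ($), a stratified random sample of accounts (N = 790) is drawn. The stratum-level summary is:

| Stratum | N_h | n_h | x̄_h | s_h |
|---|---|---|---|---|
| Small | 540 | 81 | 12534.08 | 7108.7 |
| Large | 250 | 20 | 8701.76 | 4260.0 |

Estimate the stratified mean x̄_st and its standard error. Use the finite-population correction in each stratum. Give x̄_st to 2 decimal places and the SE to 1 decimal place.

x̄_st ≈ 11321.32, SE ≈ 575.6

x̄_st = Σ W_h x̄_h = (540·12534.08 + 250·8701.76)/790 = 11321.32051
V̂(x̄_st) = Σ W_h² (1 − n_h/N_h) s_h²/n_h, with W_h = N_h/N and N = 790:
  stratum Small: (540/790)²·(1 − 81/540)·7108.7²/81 = 247769
  stratum Large: (250/790)²·(1 − 20/250)·4260.0²/20 = 83599.3
V̂(x̄_st) = 331369
SE(x̄_st) = √331369 = 575.646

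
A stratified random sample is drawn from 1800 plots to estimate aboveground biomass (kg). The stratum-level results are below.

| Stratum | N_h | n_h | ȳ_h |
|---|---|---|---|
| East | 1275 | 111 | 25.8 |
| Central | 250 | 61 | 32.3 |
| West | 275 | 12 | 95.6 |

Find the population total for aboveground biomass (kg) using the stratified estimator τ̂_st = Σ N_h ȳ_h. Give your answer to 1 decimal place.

τ̂_st ≈ 67260.0

τ̂_st = Σ N_h ȳ_h = 1275·25.8 + 250·32.3 + 275·95.6 = 67260.0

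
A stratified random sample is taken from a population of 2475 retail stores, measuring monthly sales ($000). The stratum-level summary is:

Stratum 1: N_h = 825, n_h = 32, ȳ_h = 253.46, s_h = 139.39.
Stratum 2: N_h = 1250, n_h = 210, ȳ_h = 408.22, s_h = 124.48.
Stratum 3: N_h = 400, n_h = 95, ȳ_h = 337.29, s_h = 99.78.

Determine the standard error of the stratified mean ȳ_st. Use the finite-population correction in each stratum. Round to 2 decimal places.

SE(ȳ_st) ≈ 9.09

V̂(ȳ_st) = Σ W_h² (1 − n_h/N_h) s_h²/n_h, with W_h = N_h/N and N = 2475:
  stratum 1: (825/2475)²·(1 − 32/825)·139.39²/32 = 64.847
  stratum 2: (1250/2475)²·(1 − 210/1250)·124.48²/210 = 15.6593
  stratum 3: (400/2475)²·(1 − 95/400)·99.78²/95 = 2.08724
V̂(ȳ_st) = 82.5936
SE(ȳ_st) = √82.5936 = 9.0881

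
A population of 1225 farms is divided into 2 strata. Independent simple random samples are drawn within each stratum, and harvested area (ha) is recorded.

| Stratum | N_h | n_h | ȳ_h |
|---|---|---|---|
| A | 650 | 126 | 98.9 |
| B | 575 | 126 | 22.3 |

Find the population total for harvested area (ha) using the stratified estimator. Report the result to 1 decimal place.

τ̂_st ≈ 77107.5

τ̂_st = Σ N_h ȳ_h = 650·98.9 + 575·22.3 = 77107.5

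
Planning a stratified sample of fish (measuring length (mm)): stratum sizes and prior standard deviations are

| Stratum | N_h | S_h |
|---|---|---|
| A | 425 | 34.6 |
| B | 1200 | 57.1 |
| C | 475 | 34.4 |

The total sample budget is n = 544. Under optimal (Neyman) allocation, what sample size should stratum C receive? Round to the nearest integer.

89

Neyman allocation: n_h = n · N_h S_h / Σ N_i S_i, with n = 544.
  stratum A: N_h·S_h = 425·34.6 = 14705.00
  stratum B: N_h·S_h = 1200·57.1 = 68520.00
  stratum C: N_h·S_h = 475·34.4 = 16340.00
Σ N_h S_h = 99565.00
n for stratum C = 544·16340.00/99565.00 = 89.278 → 89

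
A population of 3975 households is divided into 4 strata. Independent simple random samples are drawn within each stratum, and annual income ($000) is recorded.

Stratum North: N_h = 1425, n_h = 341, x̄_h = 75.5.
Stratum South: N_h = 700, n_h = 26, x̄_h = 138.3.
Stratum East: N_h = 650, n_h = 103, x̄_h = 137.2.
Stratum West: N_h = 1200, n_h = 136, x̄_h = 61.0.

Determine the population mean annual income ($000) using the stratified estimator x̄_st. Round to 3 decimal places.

N = Σ N_h = 3975. Stratum weights W_h = N_h/N.
x̄_st = (1425·75.5 + 700·138.3 + 650·137.2 + 1200·61.0) / 3975 = 92.27107

x̄_st ≈ 92.271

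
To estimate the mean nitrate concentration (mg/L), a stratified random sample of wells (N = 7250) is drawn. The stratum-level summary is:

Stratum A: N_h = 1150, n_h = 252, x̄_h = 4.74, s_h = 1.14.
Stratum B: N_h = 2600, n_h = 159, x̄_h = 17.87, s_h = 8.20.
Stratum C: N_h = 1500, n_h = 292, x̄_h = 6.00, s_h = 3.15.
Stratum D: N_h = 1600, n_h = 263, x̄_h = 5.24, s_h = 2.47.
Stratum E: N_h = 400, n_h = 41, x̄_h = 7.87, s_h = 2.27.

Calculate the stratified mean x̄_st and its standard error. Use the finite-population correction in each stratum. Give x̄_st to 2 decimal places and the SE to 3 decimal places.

x̄_st = Σ W_h x̄_h = (1150·4.74 + 2600·17.87 + 1500·6.00 + 1600·5.24 + 400·7.87)/7250 = 9.99241
V̂(x̄_st) = Σ W_h² (1 − n_h/N_h) s_h²/n_h, with W_h = N_h/N and N = 7250:
  stratum A: (1150/7250)²·(1 − 252/1150)·1.14²/252 = 0.000101323
  stratum B: (2600/7250)²·(1 − 159/2600)·8.20²/159 = 0.0510617
  stratum C: (1500/7250)²·(1 − 292/1500)·3.15²/292 = 0.00117144
  stratum D: (1600/7250)²·(1 − 263/1600)·2.47²/263 = 0.00094409
  stratum E: (400/7250)²·(1 − 41/400)·2.27²/41 = 0.000343357
V̂(x̄_st) = 0.053622
SE(x̄_st) = √0.053622 = 0.231564

x̄_st ≈ 9.99, SE ≈ 0.232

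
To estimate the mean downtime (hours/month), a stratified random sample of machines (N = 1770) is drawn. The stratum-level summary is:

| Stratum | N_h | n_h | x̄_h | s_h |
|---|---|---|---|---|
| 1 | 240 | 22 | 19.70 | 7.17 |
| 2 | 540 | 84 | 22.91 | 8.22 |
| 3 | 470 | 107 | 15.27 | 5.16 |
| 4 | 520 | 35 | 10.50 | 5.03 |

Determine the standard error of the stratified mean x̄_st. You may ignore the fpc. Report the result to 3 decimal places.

V̂(x̄_st) = Σ W_h² s_h²/n_h, with W_h = N_h/N and N = 1770:
  stratum 1: (240/1770)²·7.17²/22 = 0.0429627
  stratum 2: (540/1770)²·8.22²/84 = 0.0748696
  stratum 3: (470/1770)²·5.16²/107 = 0.0175455
  stratum 4: (520/1770)²·5.03²/35 = 0.0623919
V̂(x̄_st) = 0.19777
SE(x̄_st) = √0.19777 = 0.444713

SE(x̄_st) ≈ 0.445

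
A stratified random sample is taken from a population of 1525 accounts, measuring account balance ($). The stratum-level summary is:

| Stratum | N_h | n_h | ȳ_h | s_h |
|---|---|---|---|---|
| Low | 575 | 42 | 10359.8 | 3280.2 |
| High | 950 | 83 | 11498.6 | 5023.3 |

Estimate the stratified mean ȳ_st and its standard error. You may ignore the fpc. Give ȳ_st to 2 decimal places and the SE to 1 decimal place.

ȳ_st = Σ W_h ȳ_h = (575·10359.8 + 950·11498.6)/1525 = 11069.21639
V̂(ȳ_st) = Σ W_h² s_h²/n_h, with W_h = N_h/N and N = 1525:
  stratum Low: (575/1525)²·3280.2²/42 = 36420.6
  stratum High: (950/1525)²·5023.3²/83 = 117980
V̂(ȳ_st) = 154400
SE(ȳ_st) = √154400 = 392.938

ȳ_st ≈ 11069.22, SE ≈ 392.9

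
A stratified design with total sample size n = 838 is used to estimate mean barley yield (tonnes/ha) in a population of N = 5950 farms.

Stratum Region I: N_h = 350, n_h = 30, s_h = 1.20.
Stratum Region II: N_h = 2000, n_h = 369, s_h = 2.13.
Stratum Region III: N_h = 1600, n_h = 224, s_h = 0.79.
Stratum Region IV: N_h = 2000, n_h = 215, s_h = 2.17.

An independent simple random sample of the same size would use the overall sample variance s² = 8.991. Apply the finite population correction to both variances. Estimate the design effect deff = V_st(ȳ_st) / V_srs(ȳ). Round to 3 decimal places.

deff ≈ 0.398

V̂(ȳ_st) = Σ W_h² (1 − n_h/N_h) s_h²/n_h, with W_h = N_h/N and N = 5950:
  stratum Region I: (350/5950)²·(1 − 30/350)·1.20²/30 = 0.000151854
  stratum Region II: (2000/5950)²·(1 − 369/2000)·2.13²/369 = 0.00113288
  stratum Region III: (1600/5950)²·(1 − 224/1600)·0.79²/224 = 0.000173265
  stratum Region IV: (2000/5950)²·(1 − 215/2000)·2.17²/215 = 0.00220859
V_st = 0.00366659
V_srs = (1 − 838/5950)·8.991/838 = 0.00921802
deff = V_st / V_srs = 0.00366659/0.00921802 = 0.3978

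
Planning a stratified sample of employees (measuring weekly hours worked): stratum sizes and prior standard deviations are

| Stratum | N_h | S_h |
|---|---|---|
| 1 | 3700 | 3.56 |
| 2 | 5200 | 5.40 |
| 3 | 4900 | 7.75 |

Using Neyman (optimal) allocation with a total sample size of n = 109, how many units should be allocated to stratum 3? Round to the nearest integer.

52

Neyman allocation: n_h = n · N_h S_h / Σ N_i S_i, with n = 109.
  stratum 1: N_h·S_h = 3700·3.56 = 13172.00
  stratum 2: N_h·S_h = 5200·5.40 = 28080.00
  stratum 3: N_h·S_h = 4900·7.75 = 37975.00
Σ N_h S_h = 79227.00
n for stratum 3 = 109·37975.00/79227.00 = 52.246 → 52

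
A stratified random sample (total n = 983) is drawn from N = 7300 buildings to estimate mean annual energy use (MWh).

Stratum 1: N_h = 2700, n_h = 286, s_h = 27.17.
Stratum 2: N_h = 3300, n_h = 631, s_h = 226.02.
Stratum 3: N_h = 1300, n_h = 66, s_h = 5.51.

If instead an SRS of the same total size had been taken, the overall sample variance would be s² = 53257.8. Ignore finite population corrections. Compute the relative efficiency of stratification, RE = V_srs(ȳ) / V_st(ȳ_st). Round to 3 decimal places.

RE ≈ 3.204

V̂(ȳ_st) = Σ W_h² s_h²/n_h, with W_h = N_h/N and N = 7300:
  stratum 1: (2700/7300)²·27.17²/286 = 0.353098
  stratum 2: (3300/7300)²·226.02²/631 = 16.5442
  stratum 3: (1300/7300)²·5.51²/66 = 0.0145882
V_st = 16.9119
V_srs = s²/n = 53257.8/983 = 54.1788
Relative efficiency = V_srs / V_st = 54.1788/16.9119 = 3.2036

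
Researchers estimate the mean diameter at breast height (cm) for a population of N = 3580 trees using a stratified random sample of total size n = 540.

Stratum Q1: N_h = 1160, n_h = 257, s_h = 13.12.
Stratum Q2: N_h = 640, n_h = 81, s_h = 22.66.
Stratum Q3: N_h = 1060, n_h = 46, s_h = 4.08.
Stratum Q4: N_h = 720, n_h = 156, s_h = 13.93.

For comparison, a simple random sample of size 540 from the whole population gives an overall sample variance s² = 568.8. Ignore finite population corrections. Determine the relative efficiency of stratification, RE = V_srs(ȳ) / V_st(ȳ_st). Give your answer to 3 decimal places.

RE ≈ 2.968

V̂(ȳ_st) = Σ W_h² s_h²/n_h, with W_h = N_h/N and N = 3580:
  stratum Q1: (1160/3580)²·13.12²/257 = 0.0703209
  stratum Q2: (640/3580)²·22.66²/81 = 0.202595
  stratum Q3: (1060/3580)²·4.08²/46 = 0.0317255
  stratum Q4: (720/3580)²·13.93²/156 = 0.0503126
V_st = 0.354954
V_srs = s²/n = 568.8/540 = 1.05333
Relative efficiency = V_srs / V_st = 1.05333/0.354954 = 2.9675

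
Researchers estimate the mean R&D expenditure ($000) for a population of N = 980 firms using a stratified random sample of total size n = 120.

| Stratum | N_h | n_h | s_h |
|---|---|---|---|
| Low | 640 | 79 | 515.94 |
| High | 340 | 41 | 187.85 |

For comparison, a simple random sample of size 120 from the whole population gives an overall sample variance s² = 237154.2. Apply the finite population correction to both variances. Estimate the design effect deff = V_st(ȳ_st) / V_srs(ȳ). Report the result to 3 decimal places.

V̂(ȳ_st) = Σ W_h² (1 − n_h/N_h) s_h²/n_h, with W_h = N_h/N and N = 980:
  stratum Low: (640/980)²·(1 − 79/640)·515.94²/79 = 1259.69
  stratum High: (340/980)²·(1 − 41/340)·187.85²/41 = 91.1038
V_st = 1350.79
V_srs = (1 − 120/980)·237154.2/120 = 1734.29
deff = V_st / V_srs = 1350.79/1734.29 = 0.7789

deff ≈ 0.779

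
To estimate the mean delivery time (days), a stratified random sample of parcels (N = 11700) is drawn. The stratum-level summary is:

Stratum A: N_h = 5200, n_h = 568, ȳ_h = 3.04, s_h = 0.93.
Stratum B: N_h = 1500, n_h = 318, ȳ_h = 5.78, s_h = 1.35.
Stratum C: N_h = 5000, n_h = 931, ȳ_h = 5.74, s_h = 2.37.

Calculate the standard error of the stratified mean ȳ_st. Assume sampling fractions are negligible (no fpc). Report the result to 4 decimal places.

V̂(ȳ_st) = Σ W_h² s_h²/n_h, with W_h = N_h/N and N = 11700:
  stratum A: (5200/11700)²·0.93²/568 = 0.000300782
  stratum B: (1500/11700)²·1.35²/318 = 9.42001e-05
  stratum C: (5000/11700)²·2.37²/931 = 0.00110183
V̂(ȳ_st) = 0.00149681
SE(ȳ_st) = √0.00149681 = 0.0386887

SE(ȳ_st) ≈ 0.0387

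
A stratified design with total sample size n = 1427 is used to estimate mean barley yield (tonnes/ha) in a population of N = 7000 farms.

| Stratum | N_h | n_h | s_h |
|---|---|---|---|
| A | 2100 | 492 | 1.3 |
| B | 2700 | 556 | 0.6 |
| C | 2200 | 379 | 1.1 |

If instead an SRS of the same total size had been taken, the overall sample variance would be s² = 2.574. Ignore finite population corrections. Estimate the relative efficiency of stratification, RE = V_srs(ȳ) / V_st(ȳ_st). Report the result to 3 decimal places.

V̂(ȳ_st) = Σ W_h² s_h²/n_h, with W_h = N_h/N and N = 7000:
  stratum A: (2100/7000)²·1.3²/492 = 0.000309146
  stratum B: (2700/7000)²·0.6²/556 = 9.63295e-05
  stratum C: (2200/7000)²·1.1²/379 = 0.000315352
V_st = 0.000720828
V_srs = s²/n = 2.574/1427 = 0.00180378
Relative efficiency = V_srs / V_st = 0.00180378/0.000720828 = 2.5024

RE ≈ 2.502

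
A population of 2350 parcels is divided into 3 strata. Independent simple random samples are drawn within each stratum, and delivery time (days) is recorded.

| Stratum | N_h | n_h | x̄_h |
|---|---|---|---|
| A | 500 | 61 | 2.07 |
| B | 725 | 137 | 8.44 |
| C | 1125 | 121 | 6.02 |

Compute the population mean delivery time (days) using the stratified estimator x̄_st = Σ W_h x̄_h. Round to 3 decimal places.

x̄_st ≈ 5.926

N = Σ N_h = 2350. Stratum weights W_h = N_h/N.
x̄_st = (500·2.07 + 725·8.44 + 1125·6.02) / 2350 = 5.92617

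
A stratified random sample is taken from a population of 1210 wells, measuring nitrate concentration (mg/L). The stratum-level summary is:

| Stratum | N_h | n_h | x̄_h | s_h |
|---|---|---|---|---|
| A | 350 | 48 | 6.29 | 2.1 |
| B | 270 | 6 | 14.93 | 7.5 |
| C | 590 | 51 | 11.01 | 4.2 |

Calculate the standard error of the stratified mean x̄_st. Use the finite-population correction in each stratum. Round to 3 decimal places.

V̂(x̄_st) = Σ W_h² (1 − n_h/N_h) s_h²/n_h, with W_h = N_h/N and N = 1210:
  stratum A: (350/1210)²·(1 − 48/350)·2.1²/48 = 0.00663287
  stratum B: (270/1210)²·(1 − 6/270)·7.5²/6 = 0.456424
  stratum C: (590/1210)²·(1 − 51/590)·4.2²/51 = 0.0751274
V̂(x̄_st) = 0.538184
SE(x̄_st) = √0.538184 = 0.73361

SE(x̄_st) ≈ 0.734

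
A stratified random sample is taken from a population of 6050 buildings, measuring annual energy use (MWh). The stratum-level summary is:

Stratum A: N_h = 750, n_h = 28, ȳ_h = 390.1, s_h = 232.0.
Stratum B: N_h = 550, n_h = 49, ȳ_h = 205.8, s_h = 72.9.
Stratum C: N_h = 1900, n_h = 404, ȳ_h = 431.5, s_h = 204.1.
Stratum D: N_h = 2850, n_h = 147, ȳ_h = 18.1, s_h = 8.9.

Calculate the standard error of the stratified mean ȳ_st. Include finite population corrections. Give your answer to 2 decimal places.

SE(ȳ_st) ≈ 6.11

V̂(ȳ_st) = Σ W_h² (1 − n_h/N_h) s_h²/n_h, with W_h = N_h/N and N = 6050:
  stratum A: (750/6050)²·(1 − 28/750)·232.0²/28 = 28.4384
  stratum B: (550/6050)²·(1 − 49/550)·72.9²/49 = 0.816486
  stratum C: (1900/6050)²·(1 − 404/1900)·204.1²/404 = 8.00717
  stratum D: (2850/6050)²·(1 − 147/2850)·8.9²/147 = 0.113408
V̂(ȳ_st) = 37.3755
SE(ȳ_st) = √37.3755 = 6.11355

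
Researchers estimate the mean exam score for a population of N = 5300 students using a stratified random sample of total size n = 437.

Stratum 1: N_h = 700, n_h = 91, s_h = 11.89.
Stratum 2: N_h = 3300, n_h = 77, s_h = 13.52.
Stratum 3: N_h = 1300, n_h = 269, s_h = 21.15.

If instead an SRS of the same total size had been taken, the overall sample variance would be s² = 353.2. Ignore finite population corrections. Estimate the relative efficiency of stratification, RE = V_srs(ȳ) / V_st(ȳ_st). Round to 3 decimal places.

RE ≈ 0.772

V̂(ȳ_st) = Σ W_h² s_h²/n_h, with W_h = N_h/N and N = 5300:
  stratum 1: (700/5300)²·11.89²/91 = 0.0270998
  stratum 2: (3300/5300)²·13.52²/77 = 0.92032
  stratum 3: (1300/5300)²·21.15²/269 = 0.100047
V_st = 1.04747
V_srs = s²/n = 353.2/437 = 0.808238
Relative efficiency = V_srs / V_st = 0.808238/1.04747 = 0.7716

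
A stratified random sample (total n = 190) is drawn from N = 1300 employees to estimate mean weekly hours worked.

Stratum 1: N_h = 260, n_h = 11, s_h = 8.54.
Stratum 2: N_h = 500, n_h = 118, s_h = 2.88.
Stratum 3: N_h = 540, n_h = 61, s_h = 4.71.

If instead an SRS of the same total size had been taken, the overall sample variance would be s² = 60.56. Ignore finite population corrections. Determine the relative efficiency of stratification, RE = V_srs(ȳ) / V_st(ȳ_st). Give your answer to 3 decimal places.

V̂(ȳ_st) = Σ W_h² s_h²/n_h, with W_h = N_h/N and N = 1300:
  stratum 1: (260/1300)²·8.54²/11 = 0.265206
  stratum 2: (500/1300)²·2.88²/118 = 0.0103982
  stratum 3: (540/1300)²·4.71²/61 = 0.0627499
V_st = 0.338354
V_srs = s²/n = 60.56/190 = 0.318737
Relative efficiency = V_srs / V_st = 0.318737/0.338354 = 0.9420

RE ≈ 0.942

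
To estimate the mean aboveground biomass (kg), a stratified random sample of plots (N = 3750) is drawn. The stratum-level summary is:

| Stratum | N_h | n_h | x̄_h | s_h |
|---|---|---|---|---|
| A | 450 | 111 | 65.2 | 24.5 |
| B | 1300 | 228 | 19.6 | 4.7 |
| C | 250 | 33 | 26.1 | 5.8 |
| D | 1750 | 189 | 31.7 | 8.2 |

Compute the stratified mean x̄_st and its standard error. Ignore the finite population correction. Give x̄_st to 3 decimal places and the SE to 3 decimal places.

x̄_st = Σ W_h x̄_h = (450·65.2 + 1300·19.6 + 250·26.1 + 1750·31.7)/3750 = 31.15200
V̂(x̄_st) = Σ W_h² s_h²/n_h, with W_h = N_h/N and N = 3750:
  stratum A: (450/3750)²·24.5²/111 = 0.0778703
  stratum B: (1300/3750)²·4.7²/228 = 0.0116435
  stratum C: (250/3750)²·5.8²/33 = 0.00453064
  stratum D: (1750/3750)²·8.2²/189 = 0.0774782
V̂(x̄_st) = 0.171523
SE(x̄_st) = √0.171523 = 0.414153

x̄_st ≈ 31.152, SE ≈ 0.414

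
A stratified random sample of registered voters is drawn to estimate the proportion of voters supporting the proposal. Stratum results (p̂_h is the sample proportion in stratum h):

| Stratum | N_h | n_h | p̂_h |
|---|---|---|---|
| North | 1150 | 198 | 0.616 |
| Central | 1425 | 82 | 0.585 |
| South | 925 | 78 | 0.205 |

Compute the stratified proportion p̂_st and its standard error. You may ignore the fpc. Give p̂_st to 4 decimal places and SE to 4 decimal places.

N = 3500; stratum weights W_h = N_h/N.
p̂_st = Σ W_h p̂_h = (1150·0.616 + 1425·0.585 + 925·0.205)/3500 = 0.49476
V̂(p̂_st) = Σ W_h² p̂_h(1−p̂_h)/(n_h−1):
  stratum North: (1150/3500)²·0.616·0.384/197 = 0.00012963
  stratum Central: (1425/3500)²·0.585·0.415/81 = 0.000496835
  stratum South: (925/3500)²·0.205·0.795/77 = 0.000147835
V̂(p̂_st) = 0.000774301; SE = √V̂ = 0.0278263

p̂_st ≈ 0.4948, SE ≈ 0.0278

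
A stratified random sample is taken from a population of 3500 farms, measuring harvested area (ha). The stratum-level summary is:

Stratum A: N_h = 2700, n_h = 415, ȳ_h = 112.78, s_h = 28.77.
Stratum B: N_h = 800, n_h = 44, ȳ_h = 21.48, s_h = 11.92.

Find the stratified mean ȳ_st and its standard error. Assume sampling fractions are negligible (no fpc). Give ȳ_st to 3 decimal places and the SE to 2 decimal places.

ȳ_st = Σ W_h ȳ_h = (2700·112.78 + 800·21.48)/3500 = 91.91143
V̂(ȳ_st) = Σ W_h² s_h²/n_h, with W_h = N_h/N and N = 3500:
  stratum A: (2700/3500)²·28.77²/415 = 1.18692
  stratum B: (800/3500)²·11.92²/44 = 0.168711
V̂(ȳ_st) = 1.35564
SE(ȳ_st) = √1.35564 = 1.16432

ȳ_st ≈ 91.911, SE ≈ 1.16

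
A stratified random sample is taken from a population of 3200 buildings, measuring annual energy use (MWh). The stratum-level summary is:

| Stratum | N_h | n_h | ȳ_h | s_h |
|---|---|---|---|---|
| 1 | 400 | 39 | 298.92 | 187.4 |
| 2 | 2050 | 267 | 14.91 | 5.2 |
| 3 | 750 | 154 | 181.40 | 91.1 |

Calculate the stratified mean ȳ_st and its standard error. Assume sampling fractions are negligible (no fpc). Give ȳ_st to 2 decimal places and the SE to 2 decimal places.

ȳ_st ≈ 89.43, SE ≈ 4.13

ȳ_st = Σ W_h ȳ_h = (400·298.92 + 2050·14.91 + 750·181.40)/3200 = 89.43234
V̂(ȳ_st) = Σ W_h² s_h²/n_h, with W_h = N_h/N and N = 3200:
  stratum 1: (400/3200)²·187.4²/39 = 14.07
  stratum 2: (2050/3200)²·5.2²/267 = 0.0415626
  stratum 3: (750/3200)²·91.1²/154 = 2.96032
V̂(ȳ_st) = 17.0719
SE(ȳ_st) = √17.0719 = 4.13182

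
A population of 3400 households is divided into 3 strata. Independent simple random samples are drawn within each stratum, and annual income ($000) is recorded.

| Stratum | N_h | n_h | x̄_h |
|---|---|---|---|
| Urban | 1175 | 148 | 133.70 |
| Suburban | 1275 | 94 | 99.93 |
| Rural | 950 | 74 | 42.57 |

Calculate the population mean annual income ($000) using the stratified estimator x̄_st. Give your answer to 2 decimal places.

N = Σ N_h = 3400. Stratum weights W_h = N_h/N.
x̄_st = (1175·133.70 + 1275·99.93 + 950·42.57) / 3400 = 95.5735

x̄_st ≈ 95.57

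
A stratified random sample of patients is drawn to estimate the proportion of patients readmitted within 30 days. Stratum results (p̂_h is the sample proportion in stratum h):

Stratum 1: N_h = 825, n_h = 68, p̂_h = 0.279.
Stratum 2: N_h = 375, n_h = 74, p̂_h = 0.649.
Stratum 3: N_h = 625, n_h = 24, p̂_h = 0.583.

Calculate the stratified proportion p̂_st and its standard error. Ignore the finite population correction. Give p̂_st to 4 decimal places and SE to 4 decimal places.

N = 1825; stratum weights W_h = N_h/N.
p̂_st = Σ W_h p̂_h = (825·0.279 + 375·0.649 + 625·0.583)/1825 = 0.45914
V̂(p̂_st) = Σ W_h² p̂_h(1−p̂_h)/(n_h−1):
  stratum 1: (825/1825)²·0.279·0.721/67 = 0.000613546
  stratum 2: (375/1825)²·0.649·0.351/73 = 0.000131755
  stratum 3: (625/1825)²·0.583·0.417/23 = 0.00123968
V̂(p̂_st) = 0.00198498; SE = √V̂ = 0.0445532

p̂_st ≈ 0.4591, SE ≈ 0.0446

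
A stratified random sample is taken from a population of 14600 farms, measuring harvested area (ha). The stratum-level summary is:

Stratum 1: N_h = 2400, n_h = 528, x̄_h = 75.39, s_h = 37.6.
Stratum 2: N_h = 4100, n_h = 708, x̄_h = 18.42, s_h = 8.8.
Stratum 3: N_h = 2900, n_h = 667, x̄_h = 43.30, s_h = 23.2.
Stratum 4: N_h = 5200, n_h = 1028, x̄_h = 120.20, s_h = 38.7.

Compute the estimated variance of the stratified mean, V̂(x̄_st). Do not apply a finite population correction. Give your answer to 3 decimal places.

V̂(x̄_st) = Σ W_h² s_h²/n_h, with W_h = N_h/N and N = 14600:
  stratum 1: (2400/14600)²·37.6²/528 = 0.0723533
  stratum 2: (4100/14600)²·8.8²/708 = 0.00862569
  stratum 3: (2900/14600)²·23.2²/667 = 0.0318376
  stratum 4: (5200/14600)²·38.7²/1028 = 0.184812
V̂(x̄_st) = 0.297628

V̂(x̄_st) ≈ 0.298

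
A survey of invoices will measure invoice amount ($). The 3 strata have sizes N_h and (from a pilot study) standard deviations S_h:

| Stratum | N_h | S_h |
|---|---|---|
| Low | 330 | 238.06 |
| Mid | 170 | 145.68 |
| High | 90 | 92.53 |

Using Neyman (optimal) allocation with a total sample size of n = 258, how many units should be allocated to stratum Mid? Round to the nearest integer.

Neyman allocation: n_h = n · N_h S_h / Σ N_i S_i, with n = 258.
  stratum Low: N_h·S_h = 330·238.06 = 78559.80
  stratum Mid: N_h·S_h = 170·145.68 = 24765.60
  stratum High: N_h·S_h = 90·92.53 = 8327.70
Σ N_h S_h = 111653.10
n for stratum Mid = 258·24765.60/111653.10 = 57.227 → 57

57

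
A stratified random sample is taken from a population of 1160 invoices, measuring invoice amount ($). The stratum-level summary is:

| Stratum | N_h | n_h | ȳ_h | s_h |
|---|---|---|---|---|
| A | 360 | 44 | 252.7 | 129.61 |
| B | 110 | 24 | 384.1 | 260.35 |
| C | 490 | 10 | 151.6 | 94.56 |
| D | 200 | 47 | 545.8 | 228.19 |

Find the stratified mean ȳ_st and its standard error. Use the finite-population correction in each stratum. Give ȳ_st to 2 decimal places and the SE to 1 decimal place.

ȳ_st = Σ W_h ȳ_h = (360·252.7 + 110·384.1 + 490·151.6 + 200·545.8)/1160 = 272.98879
V̂(ȳ_st) = Σ W_h² (1 − n_h/N_h) s_h²/n_h, with W_h = N_h/N and N = 1160:
  stratum A: (360/1160)²·(1 − 44/360)·129.61²/44 = 32.2774
  stratum B: (110/1160)²·(1 − 24/110)·260.35²/24 = 19.8554
  stratum C: (490/1160)²·(1 − 10/490)·94.56²/10 = 156.292
  stratum D: (200/1160)²·(1 − 47/200)·228.19²/47 = 25.1942
V̂(ȳ_st) = 233.619
SE(ȳ_st) = √233.619 = 15.2846

ȳ_st ≈ 272.99, SE ≈ 15.3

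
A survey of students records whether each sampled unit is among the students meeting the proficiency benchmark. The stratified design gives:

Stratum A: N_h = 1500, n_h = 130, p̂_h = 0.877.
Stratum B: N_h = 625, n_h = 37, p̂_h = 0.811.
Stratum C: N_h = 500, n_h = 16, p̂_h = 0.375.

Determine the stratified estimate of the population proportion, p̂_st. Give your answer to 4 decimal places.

p̂_st ≈ 0.7657

N = 2625; stratum weights W_h = N_h/N.
p̂_st = Σ W_h p̂_h = (1500·0.877 + 625·0.811 + 500·0.375)/2625 = 0.76567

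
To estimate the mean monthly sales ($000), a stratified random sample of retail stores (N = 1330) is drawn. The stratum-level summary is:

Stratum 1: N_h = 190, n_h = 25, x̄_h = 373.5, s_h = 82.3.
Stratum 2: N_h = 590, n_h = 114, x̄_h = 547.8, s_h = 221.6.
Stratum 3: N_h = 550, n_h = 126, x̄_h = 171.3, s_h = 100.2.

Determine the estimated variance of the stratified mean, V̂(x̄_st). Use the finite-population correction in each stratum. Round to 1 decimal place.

V̂(x̄_st) = Σ W_h² (1 − n_h/N_h) s_h²/n_h, with W_h = N_h/N and N = 1330:
  stratum 1: (190/1330)²·(1 − 25/190)·82.3²/25 = 4.80169
  stratum 2: (590/1330)²·(1 − 114/590)·221.6²/114 = 68.3896
  stratum 3: (550/1330)²·(1 − 126/550)·100.2²/126 = 10.5049
V̂(x̄_st) = 83.6962

V̂(x̄_st) ≈ 83.7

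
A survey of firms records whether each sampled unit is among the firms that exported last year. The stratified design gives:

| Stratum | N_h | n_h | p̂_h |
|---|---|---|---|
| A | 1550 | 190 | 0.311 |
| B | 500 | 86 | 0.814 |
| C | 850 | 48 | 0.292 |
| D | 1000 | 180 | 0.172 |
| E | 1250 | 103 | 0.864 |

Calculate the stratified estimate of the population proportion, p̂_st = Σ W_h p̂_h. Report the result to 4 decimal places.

N = 5150; stratum weights W_h = N_h/N.
p̂_st = Σ W_h p̂_h = (1550·0.311 + 500·0.814 + 850·0.292 + 1000·0.172 + 1250·0.864)/5150 = 0.46393

p̂_st ≈ 0.4639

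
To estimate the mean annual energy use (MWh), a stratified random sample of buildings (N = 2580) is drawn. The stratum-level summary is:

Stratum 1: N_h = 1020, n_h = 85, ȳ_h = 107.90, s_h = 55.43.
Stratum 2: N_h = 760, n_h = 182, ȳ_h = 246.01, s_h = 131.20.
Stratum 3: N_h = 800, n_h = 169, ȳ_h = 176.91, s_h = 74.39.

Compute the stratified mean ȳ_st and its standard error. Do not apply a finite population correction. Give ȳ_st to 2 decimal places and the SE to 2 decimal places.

ȳ_st = Σ W_h ȳ_h = (1020·107.90 + 760·246.01 + 800·176.91)/2580 = 169.98202
V̂(ȳ_st) = Σ W_h² s_h²/n_h, with W_h = N_h/N and N = 2580:
  stratum 1: (1020/2580)²·55.43²/85 = 5.64978
  stratum 2: (760/2580)²·131.20²/182 = 8.20699
  stratum 3: (800/2580)²·74.39²/169 = 3.14835
V̂(ȳ_st) = 17.0051
SE(ȳ_st) = √17.0051 = 4.12373

ȳ_st ≈ 169.98, SE ≈ 4.12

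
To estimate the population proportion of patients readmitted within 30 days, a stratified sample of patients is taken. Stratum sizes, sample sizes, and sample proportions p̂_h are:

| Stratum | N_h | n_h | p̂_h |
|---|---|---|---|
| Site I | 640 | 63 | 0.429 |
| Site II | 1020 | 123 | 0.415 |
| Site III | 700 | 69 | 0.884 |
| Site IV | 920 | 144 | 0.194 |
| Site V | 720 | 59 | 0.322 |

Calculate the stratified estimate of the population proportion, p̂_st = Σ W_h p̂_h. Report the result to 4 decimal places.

N = 4000; stratum weights W_h = N_h/N.
p̂_st = Σ W_h p̂_h = (640·0.429 + 1020·0.415 + 700·0.884 + 920·0.194 + 720·0.322)/4000 = 0.43174

p̂_st ≈ 0.4317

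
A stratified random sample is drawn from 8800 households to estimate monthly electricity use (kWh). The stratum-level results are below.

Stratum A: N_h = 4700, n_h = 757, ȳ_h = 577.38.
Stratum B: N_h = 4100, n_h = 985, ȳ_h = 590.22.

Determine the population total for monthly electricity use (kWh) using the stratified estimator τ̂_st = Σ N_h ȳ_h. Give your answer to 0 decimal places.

τ̂_st = Σ N_h ȳ_h = 4700·577.38 + 4100·590.22 = 5133588

τ̂_st ≈ 5133588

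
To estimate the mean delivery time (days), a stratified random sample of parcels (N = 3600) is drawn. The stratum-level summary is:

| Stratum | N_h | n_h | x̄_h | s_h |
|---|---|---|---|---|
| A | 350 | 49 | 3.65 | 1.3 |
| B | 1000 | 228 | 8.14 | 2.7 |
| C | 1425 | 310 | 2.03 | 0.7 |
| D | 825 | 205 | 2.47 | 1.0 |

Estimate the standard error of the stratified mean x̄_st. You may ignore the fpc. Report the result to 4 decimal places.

SE(x̄_st) ≈ 0.0574

V̂(x̄_st) = Σ W_h² s_h²/n_h, with W_h = N_h/N and N = 3600:
  stratum A: (350/3600)²·1.3²/49 = 0.000326003
  stratum B: (1000/3600)²·2.7²/228 = 0.00246711
  stratum C: (1425/3600)²·0.7²/310 = 0.000247662
  stratum D: (825/3600)²·1.0²/205 = 0.000256182
V̂(x̄_st) = 0.00329695
SE(x̄_st) = √0.00329695 = 0.0574191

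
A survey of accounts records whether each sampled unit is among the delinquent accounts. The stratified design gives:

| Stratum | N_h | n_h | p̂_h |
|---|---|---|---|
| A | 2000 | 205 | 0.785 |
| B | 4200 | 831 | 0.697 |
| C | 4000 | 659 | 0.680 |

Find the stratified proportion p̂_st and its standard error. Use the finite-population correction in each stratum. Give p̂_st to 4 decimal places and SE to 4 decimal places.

p̂_st ≈ 0.7076, SE ≈ 0.0103

N = 10200; stratum weights W_h = N_h/N.
p̂_st = Σ W_h p̂_h = (2000·0.785 + 4200·0.697 + 4000·0.680)/10200 = 0.70759
V̂(p̂_st) = Σ W_h² (1 − n_h/N_h) p̂_h(1−p̂_h)/(n_h−1):
  stratum A: (2000/10200)²·(1 − 205/2000)·0.785·0.215/204 = 2.85478e-05
  stratum B: (4200/10200)²·(1 − 831/4200)·0.697·0.303/830 = 3.46057e-05
  stratum C: (4000/10200)²·(1 − 659/4000)·0.680·0.320/658 = 4.24785e-05
V̂(p̂_st) = 0.000105632; SE = √V̂ = 0.0102777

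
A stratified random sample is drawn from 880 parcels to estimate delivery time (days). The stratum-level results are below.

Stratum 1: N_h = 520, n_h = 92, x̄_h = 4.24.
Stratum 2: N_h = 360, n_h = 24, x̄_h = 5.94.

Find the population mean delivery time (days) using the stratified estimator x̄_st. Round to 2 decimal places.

x̄_st ≈ 4.94

N = Σ N_h = 880. Stratum weights W_h = N_h/N.
x̄_st = (520·4.24 + 360·5.94) / 880 = 4.9355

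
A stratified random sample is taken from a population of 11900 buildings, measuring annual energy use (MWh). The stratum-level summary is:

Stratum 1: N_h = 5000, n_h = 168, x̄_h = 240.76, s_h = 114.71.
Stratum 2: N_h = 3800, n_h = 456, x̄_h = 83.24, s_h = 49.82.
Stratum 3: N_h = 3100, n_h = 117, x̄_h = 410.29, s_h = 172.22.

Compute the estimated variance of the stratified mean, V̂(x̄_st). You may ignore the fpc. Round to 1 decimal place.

V̂(x̄_st) ≈ 31.6

V̂(x̄_st) = Σ W_h² s_h²/n_h, with W_h = N_h/N and N = 11900:
  stratum 1: (5000/11900)²·114.71²/168 = 13.8274
  stratum 2: (3800/11900)²·49.82²/456 = 0.555029
  stratum 3: (3100/11900)²·172.22²/117 = 17.2033
V̂(x̄_st) = 31.5857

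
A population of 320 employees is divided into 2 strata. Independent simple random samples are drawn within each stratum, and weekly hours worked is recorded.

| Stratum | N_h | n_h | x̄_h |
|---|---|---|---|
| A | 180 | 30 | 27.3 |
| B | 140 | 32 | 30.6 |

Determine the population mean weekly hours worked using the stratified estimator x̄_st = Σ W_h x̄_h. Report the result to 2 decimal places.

x̄_st ≈ 28.74

N = Σ N_h = 320. Stratum weights W_h = N_h/N.
x̄_st = (180·27.3 + 140·30.6) / 320 = 28.7437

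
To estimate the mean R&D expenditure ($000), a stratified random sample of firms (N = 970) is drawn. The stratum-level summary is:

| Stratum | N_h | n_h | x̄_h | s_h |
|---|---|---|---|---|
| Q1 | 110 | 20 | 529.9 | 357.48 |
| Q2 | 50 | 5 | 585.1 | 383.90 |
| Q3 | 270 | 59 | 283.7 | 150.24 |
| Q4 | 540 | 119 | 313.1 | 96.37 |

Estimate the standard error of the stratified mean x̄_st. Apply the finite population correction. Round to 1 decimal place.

V̂(x̄_st) = Σ W_h² (1 − n_h/N_h) s_h²/n_h, with W_h = N_h/N and N = 970:
  stratum Q1: (110/970)²·(1 − 20/110)·357.48²/20 = 67.2303
  stratum Q2: (50/970)²·(1 − 5/50)·383.90²/5 = 70.4864
  stratum Q3: (270/970)²·(1 − 59/270)·150.24²/59 = 23.1644
  stratum Q4: (540/970)²·(1 − 119/540)·96.37²/119 = 18.8568
V̂(x̄_st) = 179.738
SE(x̄_st) = √179.738 = 13.4066

SE(x̄_st) ≈ 13.4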